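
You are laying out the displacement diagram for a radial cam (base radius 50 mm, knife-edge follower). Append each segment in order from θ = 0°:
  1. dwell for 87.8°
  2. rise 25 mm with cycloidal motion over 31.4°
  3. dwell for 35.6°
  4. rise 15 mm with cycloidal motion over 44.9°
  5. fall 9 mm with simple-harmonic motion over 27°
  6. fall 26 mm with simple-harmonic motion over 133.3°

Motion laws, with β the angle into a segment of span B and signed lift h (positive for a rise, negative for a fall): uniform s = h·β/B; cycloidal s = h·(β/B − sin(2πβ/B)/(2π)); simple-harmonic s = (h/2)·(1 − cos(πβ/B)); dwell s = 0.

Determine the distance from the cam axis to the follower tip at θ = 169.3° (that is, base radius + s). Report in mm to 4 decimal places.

seg 1 [0°–87.8°] dwell: s stays 0.0000
seg 2 [87.8°–119.2°] cycloidal, h=25: full span → s += 25 → s = 25.0000
seg 3 [119.2°–154.8°] dwell: s stays 25.0000
seg 4 [154.8°–199.7°] cycloidal, h=15: θ=169.3° here. β=14.5, B=44.9. 15·(0.3229 − sin(2π·0.3229)/(2π)) = 2.7031 → s = 27.7031
radial distance = base radius + s = 50 + 27.7031 = 77.7031

77.7031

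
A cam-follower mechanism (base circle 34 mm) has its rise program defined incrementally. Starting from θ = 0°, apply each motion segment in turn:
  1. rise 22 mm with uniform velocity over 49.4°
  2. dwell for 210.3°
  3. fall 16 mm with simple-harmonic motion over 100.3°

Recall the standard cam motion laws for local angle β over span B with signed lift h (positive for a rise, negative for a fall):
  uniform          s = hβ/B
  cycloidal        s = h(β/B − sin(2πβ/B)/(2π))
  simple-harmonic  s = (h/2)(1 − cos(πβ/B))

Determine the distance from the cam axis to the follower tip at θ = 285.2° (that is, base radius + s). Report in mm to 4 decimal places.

seg 1 [0°–49.4°] uniform, h=22: full span → s += 22 → s = 22.0000
seg 2 [49.4°–259.7°] dwell: s stays 22.0000
seg 3 [259.7°–360°] simple-harmonic, h=-16: θ=285.2° here. β=25.5, B=100.3. -16/2·(1 − cos(π·0.2542)) = -2.4189 → s = 19.5811
radial distance = base radius + s = 34 + 19.5811 = 53.5811

53.5811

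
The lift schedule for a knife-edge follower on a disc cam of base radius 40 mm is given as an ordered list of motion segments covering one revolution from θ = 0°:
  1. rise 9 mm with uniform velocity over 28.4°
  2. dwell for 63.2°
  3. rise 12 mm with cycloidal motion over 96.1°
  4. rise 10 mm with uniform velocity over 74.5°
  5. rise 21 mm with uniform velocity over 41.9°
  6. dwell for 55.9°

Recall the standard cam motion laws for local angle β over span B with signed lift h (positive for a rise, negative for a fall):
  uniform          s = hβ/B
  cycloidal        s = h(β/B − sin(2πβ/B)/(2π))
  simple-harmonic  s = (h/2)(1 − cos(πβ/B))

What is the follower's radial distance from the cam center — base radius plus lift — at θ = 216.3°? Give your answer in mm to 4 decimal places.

seg 1 [0°–28.4°] uniform, h=9: full span → s += 9 → s = 9.0000
seg 2 [28.4°–91.6°] dwell: s stays 9.0000
seg 3 [91.6°–187.7°] cycloidal, h=12: full span → s += 12 → s = 21.0000
seg 4 [187.7°–262.2°] uniform, h=10: θ=216.3° here. β=28.6, B=74.5. 10·28.6/74.5 = 3.8389 → s = 24.8389
radial distance = base radius + s = 40 + 24.8389 = 64.8389

64.8389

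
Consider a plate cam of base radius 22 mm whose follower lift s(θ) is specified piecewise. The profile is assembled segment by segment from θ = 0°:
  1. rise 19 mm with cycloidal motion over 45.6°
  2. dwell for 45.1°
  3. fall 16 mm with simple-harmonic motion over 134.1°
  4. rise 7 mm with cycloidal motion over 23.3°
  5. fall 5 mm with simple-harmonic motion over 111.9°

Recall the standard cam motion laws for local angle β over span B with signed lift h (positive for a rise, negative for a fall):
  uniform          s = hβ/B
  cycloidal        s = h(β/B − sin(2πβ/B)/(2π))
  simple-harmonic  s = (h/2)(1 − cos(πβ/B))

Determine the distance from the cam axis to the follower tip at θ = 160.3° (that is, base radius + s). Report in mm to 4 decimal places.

seg 1 [0°–45.6°] cycloidal, h=19: full span → s += 19 → s = 19.0000
seg 2 [45.6°–90.7°] dwell: s stays 19.0000
seg 3 [90.7°–224.8°] simple-harmonic, h=-16: θ=160.3° here. β=69.6, B=134.1. -16/2·(1 − cos(π·0.5190)) = -8.4776 → s = 10.5224
radial distance = base radius + s = 22 + 10.5224 = 32.5224

32.5224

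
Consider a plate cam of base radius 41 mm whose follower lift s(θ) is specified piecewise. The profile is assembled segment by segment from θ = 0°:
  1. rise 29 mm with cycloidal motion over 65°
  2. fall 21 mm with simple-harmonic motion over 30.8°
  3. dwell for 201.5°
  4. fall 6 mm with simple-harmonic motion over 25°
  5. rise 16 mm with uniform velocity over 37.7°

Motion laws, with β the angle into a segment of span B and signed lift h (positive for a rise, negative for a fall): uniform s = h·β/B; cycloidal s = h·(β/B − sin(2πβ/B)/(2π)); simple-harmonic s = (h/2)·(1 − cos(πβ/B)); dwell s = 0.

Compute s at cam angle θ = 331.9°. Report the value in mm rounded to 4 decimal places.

seg 1 [0°–65°] cycloidal, h=29: full span → s += 29 → s = 29.0000
seg 2 [65°–95.8°] simple-harmonic, h=-21: full span → s += -21 → s = 8.0000
seg 3 [95.8°–297.3°] dwell: s stays 8.0000
seg 4 [297.3°–322.3°] simple-harmonic, h=-6: full span → s += -6 → s = 2.0000
seg 5 [322.3°–360°] uniform, h=16: θ=331.9° here. β=9.6, B=37.7. 16·9.6/37.7 = 4.0743 → s = 6.0743

6.0743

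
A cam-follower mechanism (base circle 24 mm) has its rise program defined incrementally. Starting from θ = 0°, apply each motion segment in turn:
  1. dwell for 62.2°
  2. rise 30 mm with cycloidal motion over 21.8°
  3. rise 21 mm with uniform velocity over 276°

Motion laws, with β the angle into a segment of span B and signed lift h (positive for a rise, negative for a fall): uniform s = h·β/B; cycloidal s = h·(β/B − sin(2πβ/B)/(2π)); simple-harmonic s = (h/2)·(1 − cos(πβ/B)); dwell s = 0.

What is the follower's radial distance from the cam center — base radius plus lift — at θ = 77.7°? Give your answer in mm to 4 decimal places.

seg 1 [0°–62.2°] dwell: s stays 0.0000
seg 2 [62.2°–84°] cycloidal, h=30: θ=77.7° here. β=15.5, B=21.8. 30·(0.7110 − sin(2π·0.7110)/(2π)) = 25.9624 → s = 25.9624
radial distance = base radius + s = 24 + 25.9624 = 49.9624

49.9624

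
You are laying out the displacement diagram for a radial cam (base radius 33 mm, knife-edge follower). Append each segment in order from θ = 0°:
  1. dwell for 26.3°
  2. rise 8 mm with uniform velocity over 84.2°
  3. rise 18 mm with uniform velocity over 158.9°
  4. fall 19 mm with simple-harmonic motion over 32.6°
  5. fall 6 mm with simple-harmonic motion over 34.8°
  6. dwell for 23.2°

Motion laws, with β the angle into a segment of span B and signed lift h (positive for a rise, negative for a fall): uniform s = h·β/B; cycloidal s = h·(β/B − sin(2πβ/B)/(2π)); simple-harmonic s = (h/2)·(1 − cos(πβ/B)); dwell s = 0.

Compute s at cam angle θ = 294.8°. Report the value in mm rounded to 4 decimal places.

seg 1 [0°–26.3°] dwell: s stays 0.0000
seg 2 [26.3°–110.5°] uniform, h=8: full span → s += 8 → s = 8.0000
seg 3 [110.5°–269.4°] uniform, h=18: full span → s += 18 → s = 26.0000
seg 4 [269.4°–302°] simple-harmonic, h=-19: θ=294.8° here. β=25.4, B=32.6. -19/2·(1 − cos(π·0.7791)) = -16.8035 → s = 9.1965

9.1965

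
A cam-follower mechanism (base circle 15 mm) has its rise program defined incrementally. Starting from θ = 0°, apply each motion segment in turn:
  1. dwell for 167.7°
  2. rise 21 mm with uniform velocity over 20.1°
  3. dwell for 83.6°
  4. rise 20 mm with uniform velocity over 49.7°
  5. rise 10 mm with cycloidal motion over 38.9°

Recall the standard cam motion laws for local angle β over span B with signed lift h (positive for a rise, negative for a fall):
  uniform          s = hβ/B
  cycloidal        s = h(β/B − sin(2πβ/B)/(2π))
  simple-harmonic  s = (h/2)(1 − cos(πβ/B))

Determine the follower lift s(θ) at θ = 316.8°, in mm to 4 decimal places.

seg 1 [0°–167.7°] dwell: s stays 0.0000
seg 2 [167.7°–187.8°] uniform, h=21: full span → s += 21 → s = 21.0000
seg 3 [187.8°–271.4°] dwell: s stays 21.0000
seg 4 [271.4°–321.1°] uniform, h=20: θ=316.8° here. β=45.4, B=49.7. 20·45.4/49.7 = 18.2696 → s = 39.2696

39.2696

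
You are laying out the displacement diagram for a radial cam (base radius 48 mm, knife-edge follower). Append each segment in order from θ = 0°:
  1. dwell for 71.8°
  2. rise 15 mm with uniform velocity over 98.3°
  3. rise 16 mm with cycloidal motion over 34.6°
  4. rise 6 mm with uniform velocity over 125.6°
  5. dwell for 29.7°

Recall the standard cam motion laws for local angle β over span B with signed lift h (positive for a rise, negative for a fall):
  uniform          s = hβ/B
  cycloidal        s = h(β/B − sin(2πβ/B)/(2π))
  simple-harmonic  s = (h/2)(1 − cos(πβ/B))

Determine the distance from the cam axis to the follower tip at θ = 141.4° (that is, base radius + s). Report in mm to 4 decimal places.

seg 1 [0°–71.8°] dwell: s stays 0.0000
seg 2 [71.8°–170.1°] uniform, h=15: θ=141.4° here. β=69.6, B=98.3. 15·69.6/98.3 = 10.6205 → s = 10.6205
radial distance = base radius + s = 48 + 10.6205 = 58.6205

58.6205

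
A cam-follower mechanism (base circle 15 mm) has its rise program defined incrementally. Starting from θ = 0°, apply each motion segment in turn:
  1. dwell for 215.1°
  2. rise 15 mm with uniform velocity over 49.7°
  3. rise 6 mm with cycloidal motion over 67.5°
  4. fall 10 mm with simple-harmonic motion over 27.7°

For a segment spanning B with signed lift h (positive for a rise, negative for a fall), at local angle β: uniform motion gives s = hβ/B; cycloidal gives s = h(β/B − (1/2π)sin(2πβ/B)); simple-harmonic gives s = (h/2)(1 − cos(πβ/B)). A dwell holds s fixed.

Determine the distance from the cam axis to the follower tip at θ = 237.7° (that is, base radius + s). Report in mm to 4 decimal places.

seg 1 [0°–215.1°] dwell: s stays 0.0000
seg 2 [215.1°–264.8°] uniform, h=15: θ=237.7° here. β=22.6, B=49.7. 15·22.6/49.7 = 6.8209 → s = 6.8209
radial distance = base radius + s = 15 + 6.8209 = 21.8209

21.8209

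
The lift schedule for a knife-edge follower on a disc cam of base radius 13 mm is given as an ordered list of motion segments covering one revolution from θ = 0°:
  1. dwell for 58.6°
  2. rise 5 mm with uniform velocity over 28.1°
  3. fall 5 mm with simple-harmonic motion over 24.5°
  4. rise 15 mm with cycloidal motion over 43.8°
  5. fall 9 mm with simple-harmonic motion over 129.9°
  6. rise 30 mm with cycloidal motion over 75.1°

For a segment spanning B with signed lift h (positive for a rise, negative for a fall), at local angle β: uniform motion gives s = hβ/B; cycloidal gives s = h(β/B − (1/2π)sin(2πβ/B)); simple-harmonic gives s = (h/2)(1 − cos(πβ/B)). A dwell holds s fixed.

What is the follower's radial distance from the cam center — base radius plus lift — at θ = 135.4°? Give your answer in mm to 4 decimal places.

seg 1 [0°–58.6°] dwell: s stays 0.0000
seg 2 [58.6°–86.7°] uniform, h=5: full span → s += 5 → s = 5.0000
seg 3 [86.7°–111.2°] simple-harmonic, h=-5: full span → s += -5 → s = 0.0000
seg 4 [111.2°–155°] cycloidal, h=15: θ=135.4° here. β=24.2, B=43.8. 15·(0.5525 − sin(2π·0.5525)/(2π)) = 9.0611 → s = 9.0611
radial distance = base radius + s = 13 + 9.0611 = 22.0611

22.0611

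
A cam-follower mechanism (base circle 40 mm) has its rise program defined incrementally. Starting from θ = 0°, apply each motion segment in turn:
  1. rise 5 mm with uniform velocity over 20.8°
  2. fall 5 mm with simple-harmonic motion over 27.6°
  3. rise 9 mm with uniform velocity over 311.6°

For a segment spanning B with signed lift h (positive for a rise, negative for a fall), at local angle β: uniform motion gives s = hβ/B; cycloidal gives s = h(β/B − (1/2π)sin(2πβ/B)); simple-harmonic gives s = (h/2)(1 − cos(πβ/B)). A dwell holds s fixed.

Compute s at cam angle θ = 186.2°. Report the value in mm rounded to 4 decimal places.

seg 1 [0°–20.8°] uniform, h=5: full span → s += 5 → s = 5.0000
seg 2 [20.8°–48.4°] simple-harmonic, h=-5: full span → s += -5 → s = 0.0000
seg 3 [48.4°–360°] uniform, h=9: θ=186.2° here. β=137.8, B=311.6. 9·137.8/311.6 = 3.9801 → s = 3.9801

3.9801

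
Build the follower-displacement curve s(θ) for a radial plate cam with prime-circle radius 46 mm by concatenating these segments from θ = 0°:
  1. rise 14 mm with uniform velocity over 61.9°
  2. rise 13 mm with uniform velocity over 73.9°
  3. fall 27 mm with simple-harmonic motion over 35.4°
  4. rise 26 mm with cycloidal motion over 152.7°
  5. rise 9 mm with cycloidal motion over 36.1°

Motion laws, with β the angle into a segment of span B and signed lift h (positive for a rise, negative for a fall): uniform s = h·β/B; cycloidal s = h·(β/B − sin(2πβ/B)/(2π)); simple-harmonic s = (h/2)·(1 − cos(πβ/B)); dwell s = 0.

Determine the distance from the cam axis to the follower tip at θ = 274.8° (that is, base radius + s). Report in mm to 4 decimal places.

seg 1 [0°–61.9°] uniform, h=14: full span → s += 14 → s = 14.0000
seg 2 [61.9°–135.8°] uniform, h=13: full span → s += 13 → s = 27.0000
seg 3 [135.8°–171.2°] simple-harmonic, h=-27: full span → s += -27 → s = 0.0000
seg 4 [171.2°–323.9°] cycloidal, h=26: θ=274.8° here. β=103.6, B=152.7. 26·(0.6785 − sin(2π·0.6785)/(2π)) = 21.3667 → s = 21.3667
radial distance = base radius + s = 46 + 21.3667 = 67.3667

67.3667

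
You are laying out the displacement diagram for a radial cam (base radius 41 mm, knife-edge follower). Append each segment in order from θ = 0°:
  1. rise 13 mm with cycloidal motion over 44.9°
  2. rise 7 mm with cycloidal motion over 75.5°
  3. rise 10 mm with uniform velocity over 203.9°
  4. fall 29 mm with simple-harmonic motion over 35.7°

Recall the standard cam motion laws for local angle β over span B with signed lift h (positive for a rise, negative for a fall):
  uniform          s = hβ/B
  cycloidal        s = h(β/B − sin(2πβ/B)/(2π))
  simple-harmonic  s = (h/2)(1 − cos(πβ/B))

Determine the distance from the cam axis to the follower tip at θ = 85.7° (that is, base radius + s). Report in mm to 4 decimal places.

seg 1 [0°–44.9°] cycloidal, h=13: full span → s += 13 → s = 13.0000
seg 2 [44.9°–120.4°] cycloidal, h=7: θ=85.7° here. β=40.8, B=75.5. 7·(0.5404 − sin(2π·0.5404)/(2π)) = 4.0625 → s = 17.0625
radial distance = base radius + s = 41 + 17.0625 = 58.0625

58.0625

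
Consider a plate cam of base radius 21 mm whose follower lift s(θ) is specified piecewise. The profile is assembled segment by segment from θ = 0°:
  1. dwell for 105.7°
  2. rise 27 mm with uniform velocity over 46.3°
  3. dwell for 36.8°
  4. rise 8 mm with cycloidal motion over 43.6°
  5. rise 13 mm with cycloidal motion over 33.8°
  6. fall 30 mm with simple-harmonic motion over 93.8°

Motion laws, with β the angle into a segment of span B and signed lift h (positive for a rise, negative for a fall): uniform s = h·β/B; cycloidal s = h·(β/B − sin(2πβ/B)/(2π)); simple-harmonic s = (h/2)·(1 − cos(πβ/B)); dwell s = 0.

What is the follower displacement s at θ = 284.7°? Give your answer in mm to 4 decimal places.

seg 1 [0°–105.7°] dwell: s stays 0.0000
seg 2 [105.7°–152°] uniform, h=27: full span → s += 27 → s = 27.0000
seg 3 [152°–188.8°] dwell: s stays 27.0000
seg 4 [188.8°–232.4°] cycloidal, h=8: full span → s += 8 → s = 35.0000
seg 5 [232.4°–266.2°] cycloidal, h=13: full span → s += 13 → s = 48.0000
seg 6 [266.2°–360°] simple-harmonic, h=-30: θ=284.7° here. β=18.5, B=93.8. -30/2·(1 − cos(π·0.1972)) = -2.7884 → s = 45.2116

45.2116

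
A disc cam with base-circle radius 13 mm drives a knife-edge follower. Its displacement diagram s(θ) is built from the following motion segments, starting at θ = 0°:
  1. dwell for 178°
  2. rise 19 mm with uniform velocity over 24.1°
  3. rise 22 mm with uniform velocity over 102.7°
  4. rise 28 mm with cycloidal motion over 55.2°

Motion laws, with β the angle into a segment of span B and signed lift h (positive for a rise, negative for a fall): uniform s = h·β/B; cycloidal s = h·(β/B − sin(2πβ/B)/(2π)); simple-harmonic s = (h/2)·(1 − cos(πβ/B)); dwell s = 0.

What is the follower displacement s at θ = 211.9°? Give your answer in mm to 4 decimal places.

seg 1 [0°–178°] dwell: s stays 0.0000
seg 2 [178°–202.1°] uniform, h=19: full span → s += 19 → s = 19.0000
seg 3 [202.1°–304.8°] uniform, h=22: θ=211.9° here. β=9.8, B=102.7. 22·9.8/102.7 = 2.0993 → s = 21.0993

21.0993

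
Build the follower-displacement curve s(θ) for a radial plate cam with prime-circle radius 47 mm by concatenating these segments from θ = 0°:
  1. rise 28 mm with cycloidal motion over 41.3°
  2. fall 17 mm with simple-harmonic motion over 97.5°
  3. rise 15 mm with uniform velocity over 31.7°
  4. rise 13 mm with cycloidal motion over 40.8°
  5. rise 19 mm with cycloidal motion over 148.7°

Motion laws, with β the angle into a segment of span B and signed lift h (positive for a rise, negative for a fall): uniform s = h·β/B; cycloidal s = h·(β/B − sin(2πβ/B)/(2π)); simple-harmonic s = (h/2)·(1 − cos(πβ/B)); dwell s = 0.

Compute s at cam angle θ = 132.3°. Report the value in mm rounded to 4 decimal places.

seg 1 [0°–41.3°] cycloidal, h=28: full span → s += 28 → s = 28.0000
seg 2 [41.3°–138.8°] simple-harmonic, h=-17: θ=132.3° here. β=91, B=97.5. -17/2·(1 − cos(π·0.9333)) = -16.8143 → s = 11.1857

11.1857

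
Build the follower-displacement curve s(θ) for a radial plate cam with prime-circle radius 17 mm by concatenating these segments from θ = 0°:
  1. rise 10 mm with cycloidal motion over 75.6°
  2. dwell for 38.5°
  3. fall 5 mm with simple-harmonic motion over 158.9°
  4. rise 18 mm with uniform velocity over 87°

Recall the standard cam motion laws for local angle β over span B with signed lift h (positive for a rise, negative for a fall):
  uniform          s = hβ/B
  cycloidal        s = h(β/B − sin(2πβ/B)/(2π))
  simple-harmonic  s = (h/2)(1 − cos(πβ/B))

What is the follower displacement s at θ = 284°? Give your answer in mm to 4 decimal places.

seg 1 [0°–75.6°] cycloidal, h=10: full span → s += 10 → s = 10.0000
seg 2 [75.6°–114.1°] dwell: s stays 10.0000
seg 3 [114.1°–273°] simple-harmonic, h=-5: full span → s += -5 → s = 5.0000
seg 4 [273°–360°] uniform, h=18: θ=284° here. β=11, B=87. 18·11/87 = 2.2759 → s = 7.2759

7.2759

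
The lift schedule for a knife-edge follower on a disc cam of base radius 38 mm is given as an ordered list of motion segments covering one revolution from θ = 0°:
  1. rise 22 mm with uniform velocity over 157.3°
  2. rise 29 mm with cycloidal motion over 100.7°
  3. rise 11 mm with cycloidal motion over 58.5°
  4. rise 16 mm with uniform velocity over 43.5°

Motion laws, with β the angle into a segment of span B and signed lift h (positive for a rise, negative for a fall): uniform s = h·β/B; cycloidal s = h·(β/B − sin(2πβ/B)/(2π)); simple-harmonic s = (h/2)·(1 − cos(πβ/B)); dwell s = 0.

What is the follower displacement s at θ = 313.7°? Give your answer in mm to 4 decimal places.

seg 1 [0°–157.3°] uniform, h=22: full span → s += 22 → s = 22.0000
seg 2 [157.3°–258°] cycloidal, h=29: full span → s += 29 → s = 51.0000
seg 3 [258°–316.5°] cycloidal, h=11: θ=313.7° here. β=55.7, B=58.5. 11·(0.9521 − sin(2π·0.9521)/(2π)) = 10.9921 → s = 61.9921

61.9921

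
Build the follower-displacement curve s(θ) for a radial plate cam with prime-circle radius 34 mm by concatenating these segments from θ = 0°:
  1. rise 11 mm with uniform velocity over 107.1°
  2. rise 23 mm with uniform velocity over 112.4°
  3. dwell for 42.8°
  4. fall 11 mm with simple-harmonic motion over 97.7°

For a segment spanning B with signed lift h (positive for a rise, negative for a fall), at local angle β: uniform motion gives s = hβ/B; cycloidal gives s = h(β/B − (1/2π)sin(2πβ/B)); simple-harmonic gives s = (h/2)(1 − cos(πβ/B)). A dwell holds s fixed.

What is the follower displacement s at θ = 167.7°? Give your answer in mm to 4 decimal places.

seg 1 [0°–107.1°] uniform, h=11: full span → s += 11 → s = 11.0000
seg 2 [107.1°–219.5°] uniform, h=23: θ=167.7° here. β=60.6, B=112.4. 23·60.6/112.4 = 12.4004 → s = 23.4004

23.4004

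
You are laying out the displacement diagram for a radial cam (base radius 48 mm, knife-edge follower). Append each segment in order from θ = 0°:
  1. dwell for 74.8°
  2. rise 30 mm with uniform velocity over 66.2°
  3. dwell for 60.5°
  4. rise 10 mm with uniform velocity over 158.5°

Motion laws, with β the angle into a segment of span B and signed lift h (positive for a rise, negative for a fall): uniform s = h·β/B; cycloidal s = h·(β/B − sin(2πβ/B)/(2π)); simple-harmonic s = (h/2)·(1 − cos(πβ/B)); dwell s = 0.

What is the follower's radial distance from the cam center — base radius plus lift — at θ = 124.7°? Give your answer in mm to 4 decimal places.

seg 1 [0°–74.8°] dwell: s stays 0.0000
seg 2 [74.8°–141°] uniform, h=30: θ=124.7° here. β=49.9, B=66.2. 30·49.9/66.2 = 22.6133 → s = 22.6133
radial distance = base radius + s = 48 + 22.6133 = 70.6133

70.6133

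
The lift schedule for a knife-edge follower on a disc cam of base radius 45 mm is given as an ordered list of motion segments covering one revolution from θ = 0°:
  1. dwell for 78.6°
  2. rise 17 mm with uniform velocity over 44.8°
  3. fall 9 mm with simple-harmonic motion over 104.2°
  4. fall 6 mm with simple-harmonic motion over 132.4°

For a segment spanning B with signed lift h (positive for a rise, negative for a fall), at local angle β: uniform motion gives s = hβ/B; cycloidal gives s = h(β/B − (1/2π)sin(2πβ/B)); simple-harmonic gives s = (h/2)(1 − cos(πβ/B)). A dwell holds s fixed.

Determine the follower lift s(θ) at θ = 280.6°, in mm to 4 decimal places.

seg 1 [0°–78.6°] dwell: s stays 0.0000
seg 2 [78.6°–123.4°] uniform, h=17: full span → s += 17 → s = 17.0000
seg 3 [123.4°–227.6°] simple-harmonic, h=-9: full span → s += -9 → s = 8.0000
seg 4 [227.6°–360°] simple-harmonic, h=-6: θ=280.6° here. β=53, B=132.4. -6/2·(1 − cos(π·0.4003)) = -2.0757 → s = 5.9243

5.9243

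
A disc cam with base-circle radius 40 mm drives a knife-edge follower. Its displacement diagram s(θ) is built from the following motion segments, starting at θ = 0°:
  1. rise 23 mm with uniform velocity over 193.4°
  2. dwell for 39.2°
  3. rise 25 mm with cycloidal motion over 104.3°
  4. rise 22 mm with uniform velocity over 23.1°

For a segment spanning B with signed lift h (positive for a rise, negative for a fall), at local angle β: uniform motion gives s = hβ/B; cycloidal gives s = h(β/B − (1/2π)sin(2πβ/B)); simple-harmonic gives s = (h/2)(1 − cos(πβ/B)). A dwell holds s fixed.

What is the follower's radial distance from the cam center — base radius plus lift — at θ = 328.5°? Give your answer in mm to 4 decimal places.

seg 1 [0°–193.4°] uniform, h=23: full span → s += 23 → s = 23.0000
seg 2 [193.4°–232.6°] dwell: s stays 23.0000
seg 3 [232.6°–336.9°] cycloidal, h=25: θ=328.5° here. β=95.9, B=104.3. 25·(0.9195 − sin(2π·0.9195)/(2π)) = 24.9152 → s = 47.9152
radial distance = base radius + s = 40 + 47.9152 = 87.9152

87.9152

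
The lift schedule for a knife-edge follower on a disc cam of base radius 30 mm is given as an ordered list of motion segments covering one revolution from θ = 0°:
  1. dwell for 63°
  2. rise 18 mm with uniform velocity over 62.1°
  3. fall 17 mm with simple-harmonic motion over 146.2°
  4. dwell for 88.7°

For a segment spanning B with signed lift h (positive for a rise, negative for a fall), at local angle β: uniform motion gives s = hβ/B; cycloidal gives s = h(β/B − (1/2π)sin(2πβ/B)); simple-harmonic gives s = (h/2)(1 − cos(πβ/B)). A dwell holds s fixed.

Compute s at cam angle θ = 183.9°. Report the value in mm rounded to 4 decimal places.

seg 1 [0°–63°] dwell: s stays 0.0000
seg 2 [63°–125.1°] uniform, h=18: full span → s += 18 → s = 18.0000
seg 3 [125.1°–271.3°] simple-harmonic, h=-17: θ=183.9° here. β=58.8, B=146.2. -17/2·(1 − cos(π·0.4022)) = -5.9290 → s = 12.0710

12.0710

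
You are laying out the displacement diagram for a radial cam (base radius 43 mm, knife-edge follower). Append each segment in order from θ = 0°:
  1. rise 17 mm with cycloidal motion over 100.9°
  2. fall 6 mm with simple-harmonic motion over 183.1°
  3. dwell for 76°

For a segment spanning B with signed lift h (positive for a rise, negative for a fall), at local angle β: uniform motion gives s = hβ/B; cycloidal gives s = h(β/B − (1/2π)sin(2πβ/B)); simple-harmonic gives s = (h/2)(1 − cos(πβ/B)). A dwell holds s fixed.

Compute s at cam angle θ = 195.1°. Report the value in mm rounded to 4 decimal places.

seg 1 [0°–100.9°] cycloidal, h=17: full span → s += 17 → s = 17.0000
seg 2 [100.9°–284°] simple-harmonic, h=-6: θ=195.1° here. β=94.2, B=183.1. -6/2·(1 − cos(π·0.5145)) = -3.1364 → s = 13.8636

13.8636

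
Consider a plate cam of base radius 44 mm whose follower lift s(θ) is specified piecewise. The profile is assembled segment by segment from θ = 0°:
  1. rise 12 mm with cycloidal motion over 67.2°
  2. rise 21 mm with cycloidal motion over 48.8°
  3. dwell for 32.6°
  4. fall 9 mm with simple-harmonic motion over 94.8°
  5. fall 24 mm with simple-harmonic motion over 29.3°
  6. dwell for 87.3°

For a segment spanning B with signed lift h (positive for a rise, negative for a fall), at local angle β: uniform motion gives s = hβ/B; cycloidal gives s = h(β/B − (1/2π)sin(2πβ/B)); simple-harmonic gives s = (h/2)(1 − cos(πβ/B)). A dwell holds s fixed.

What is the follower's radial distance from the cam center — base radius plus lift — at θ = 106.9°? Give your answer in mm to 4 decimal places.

seg 1 [0°–67.2°] cycloidal, h=12: full span → s += 12 → s = 12.0000
seg 2 [67.2°–116°] cycloidal, h=21: θ=106.9° here. β=39.7, B=48.8. 21·(0.8135 − sin(2π·0.8135)/(2π)) = 20.1636 → s = 32.1636
radial distance = base radius + s = 44 + 32.1636 = 76.1636

76.1636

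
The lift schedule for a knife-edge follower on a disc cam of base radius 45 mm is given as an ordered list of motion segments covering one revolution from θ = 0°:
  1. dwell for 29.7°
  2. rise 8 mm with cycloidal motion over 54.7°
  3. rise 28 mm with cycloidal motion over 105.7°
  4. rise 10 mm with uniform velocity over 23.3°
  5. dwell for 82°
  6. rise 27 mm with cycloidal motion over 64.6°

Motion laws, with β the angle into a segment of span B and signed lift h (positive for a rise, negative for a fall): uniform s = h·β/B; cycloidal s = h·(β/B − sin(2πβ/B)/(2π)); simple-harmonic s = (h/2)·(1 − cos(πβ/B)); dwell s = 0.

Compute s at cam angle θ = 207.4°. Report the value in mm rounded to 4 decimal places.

seg 1 [0°–29.7°] dwell: s stays 0.0000
seg 2 [29.7°–84.4°] cycloidal, h=8: full span → s += 8 → s = 8.0000
seg 3 [84.4°–190.1°] cycloidal, h=28: full span → s += 28 → s = 36.0000
seg 4 [190.1°–213.4°] uniform, h=10: θ=207.4° here. β=17.3, B=23.3. 10·17.3/23.3 = 7.4249 → s = 43.4249

43.4249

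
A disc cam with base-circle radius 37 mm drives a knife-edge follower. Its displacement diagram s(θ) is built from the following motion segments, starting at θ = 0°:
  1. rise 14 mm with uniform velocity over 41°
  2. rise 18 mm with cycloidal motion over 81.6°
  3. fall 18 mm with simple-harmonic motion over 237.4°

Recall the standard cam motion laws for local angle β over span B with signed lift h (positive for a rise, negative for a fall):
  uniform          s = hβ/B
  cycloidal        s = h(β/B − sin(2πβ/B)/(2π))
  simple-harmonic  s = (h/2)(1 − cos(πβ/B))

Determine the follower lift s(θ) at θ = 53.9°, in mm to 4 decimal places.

seg 1 [0°–41°] uniform, h=14: full span → s += 14 → s = 14.0000
seg 2 [41°–122.6°] cycloidal, h=18: θ=53.9° here. β=12.9, B=81.6. 18·(0.1581 − sin(2π·0.1581)/(2π)) = 0.4454 → s = 14.4454

14.4454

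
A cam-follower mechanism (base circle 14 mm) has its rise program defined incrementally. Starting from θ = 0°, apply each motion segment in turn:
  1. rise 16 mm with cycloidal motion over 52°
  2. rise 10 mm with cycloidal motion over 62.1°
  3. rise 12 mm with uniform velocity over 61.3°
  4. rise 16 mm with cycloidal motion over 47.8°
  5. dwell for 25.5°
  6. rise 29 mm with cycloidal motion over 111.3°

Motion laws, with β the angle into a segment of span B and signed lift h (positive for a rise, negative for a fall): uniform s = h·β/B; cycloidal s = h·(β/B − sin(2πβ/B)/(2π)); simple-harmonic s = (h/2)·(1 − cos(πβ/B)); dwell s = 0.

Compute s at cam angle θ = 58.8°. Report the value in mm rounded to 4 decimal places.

seg 1 [0°–52°] cycloidal, h=16: full span → s += 16 → s = 16.0000
seg 2 [52°–114.1°] cycloidal, h=10: θ=58.8° here. β=6.8, B=62.1. 10·(0.1095 − sin(2π·0.1095)/(2π)) = 0.0844 → s = 16.0844

16.0844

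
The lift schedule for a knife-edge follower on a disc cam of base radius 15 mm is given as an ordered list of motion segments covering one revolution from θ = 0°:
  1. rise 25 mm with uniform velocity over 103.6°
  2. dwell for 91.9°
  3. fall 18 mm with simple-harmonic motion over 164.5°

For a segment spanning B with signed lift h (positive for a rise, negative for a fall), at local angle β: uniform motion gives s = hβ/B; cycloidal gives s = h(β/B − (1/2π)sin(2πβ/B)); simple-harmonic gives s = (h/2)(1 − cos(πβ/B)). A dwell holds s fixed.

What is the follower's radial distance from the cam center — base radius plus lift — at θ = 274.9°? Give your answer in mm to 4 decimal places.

seg 1 [0°–103.6°] uniform, h=25: full span → s += 25 → s = 25.0000
seg 2 [103.6°–195.5°] dwell: s stays 25.0000
seg 3 [195.5°–360°] simple-harmonic, h=-18: θ=274.9° here. β=79.4, B=164.5. -18/2·(1 − cos(π·0.4827)) = -8.5104 → s = 16.4896
radial distance = base radius + s = 15 + 16.4896 = 31.4896

31.4896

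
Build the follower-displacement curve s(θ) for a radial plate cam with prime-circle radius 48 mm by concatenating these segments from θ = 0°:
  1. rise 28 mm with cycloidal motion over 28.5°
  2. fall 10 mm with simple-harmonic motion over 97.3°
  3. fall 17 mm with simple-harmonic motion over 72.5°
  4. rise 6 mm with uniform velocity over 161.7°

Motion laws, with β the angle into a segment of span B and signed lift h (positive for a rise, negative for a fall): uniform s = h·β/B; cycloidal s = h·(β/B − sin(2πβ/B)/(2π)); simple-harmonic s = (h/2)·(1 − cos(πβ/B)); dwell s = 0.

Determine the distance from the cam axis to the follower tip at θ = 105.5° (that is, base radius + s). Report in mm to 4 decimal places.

seg 1 [0°–28.5°] cycloidal, h=28: full span → s += 28 → s = 28.0000
seg 2 [28.5°–125.8°] simple-harmonic, h=-10: θ=105.5° here. β=77, B=97.3. -10/2·(1 − cos(π·0.7914)) = -8.9639 → s = 19.0361
radial distance = base radius + s = 48 + 19.0361 = 67.0361

67.0361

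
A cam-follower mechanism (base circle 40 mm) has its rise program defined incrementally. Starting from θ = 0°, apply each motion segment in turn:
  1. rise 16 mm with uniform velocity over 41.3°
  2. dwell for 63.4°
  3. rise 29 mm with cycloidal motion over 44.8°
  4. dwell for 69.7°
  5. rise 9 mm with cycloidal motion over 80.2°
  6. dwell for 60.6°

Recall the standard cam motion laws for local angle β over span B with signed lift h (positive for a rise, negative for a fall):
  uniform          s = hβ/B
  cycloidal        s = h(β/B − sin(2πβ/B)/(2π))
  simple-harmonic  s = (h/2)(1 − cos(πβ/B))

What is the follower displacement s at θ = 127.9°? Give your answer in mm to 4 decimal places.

seg 1 [0°–41.3°] uniform, h=16: full span → s += 16 → s = 16.0000
seg 2 [41.3°–104.7°] dwell: s stays 16.0000
seg 3 [104.7°–149.5°] cycloidal, h=29: θ=127.9° here. β=23.2, B=44.8. 29·(0.5179 − sin(2π·0.5179)/(2π)) = 15.5346 → s = 31.5346

31.5346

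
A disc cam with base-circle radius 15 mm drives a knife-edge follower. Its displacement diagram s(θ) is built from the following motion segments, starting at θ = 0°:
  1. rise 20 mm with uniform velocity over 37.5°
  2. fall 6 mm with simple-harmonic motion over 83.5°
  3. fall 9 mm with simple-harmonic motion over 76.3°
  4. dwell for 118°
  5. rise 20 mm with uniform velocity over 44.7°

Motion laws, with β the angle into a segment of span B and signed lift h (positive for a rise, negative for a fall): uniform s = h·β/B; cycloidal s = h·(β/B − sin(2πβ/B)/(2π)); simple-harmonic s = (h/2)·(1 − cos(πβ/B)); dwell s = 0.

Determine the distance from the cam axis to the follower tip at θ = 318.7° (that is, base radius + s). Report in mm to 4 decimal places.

seg 1 [0°–37.5°] uniform, h=20: full span → s += 20 → s = 20.0000
seg 2 [37.5°–121°] simple-harmonic, h=-6: full span → s += -6 → s = 14.0000
seg 3 [121°–197.3°] simple-harmonic, h=-9: full span → s += -9 → s = 5.0000
seg 4 [197.3°–315.3°] dwell: s stays 5.0000
seg 5 [315.3°–360°] uniform, h=20: θ=318.7° here. β=3.4, B=44.7. 20·3.4/44.7 = 1.5213 → s = 6.5213
radial distance = base radius + s = 15 + 6.5213 = 21.5213

21.5213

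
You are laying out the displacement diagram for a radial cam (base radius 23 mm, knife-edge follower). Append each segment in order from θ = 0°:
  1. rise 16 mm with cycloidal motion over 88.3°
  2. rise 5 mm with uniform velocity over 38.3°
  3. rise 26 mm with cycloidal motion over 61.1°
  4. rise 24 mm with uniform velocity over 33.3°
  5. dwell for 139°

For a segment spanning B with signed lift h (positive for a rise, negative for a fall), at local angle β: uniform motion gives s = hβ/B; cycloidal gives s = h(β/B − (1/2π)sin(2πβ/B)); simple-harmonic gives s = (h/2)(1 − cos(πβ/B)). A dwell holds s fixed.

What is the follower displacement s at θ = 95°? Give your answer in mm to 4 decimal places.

seg 1 [0°–88.3°] cycloidal, h=16: full span → s += 16 → s = 16.0000
seg 2 [88.3°–126.6°] uniform, h=5: θ=95° here. β=6.7, B=38.3. 5·6.7/38.3 = 0.8747 → s = 16.8747

16.8747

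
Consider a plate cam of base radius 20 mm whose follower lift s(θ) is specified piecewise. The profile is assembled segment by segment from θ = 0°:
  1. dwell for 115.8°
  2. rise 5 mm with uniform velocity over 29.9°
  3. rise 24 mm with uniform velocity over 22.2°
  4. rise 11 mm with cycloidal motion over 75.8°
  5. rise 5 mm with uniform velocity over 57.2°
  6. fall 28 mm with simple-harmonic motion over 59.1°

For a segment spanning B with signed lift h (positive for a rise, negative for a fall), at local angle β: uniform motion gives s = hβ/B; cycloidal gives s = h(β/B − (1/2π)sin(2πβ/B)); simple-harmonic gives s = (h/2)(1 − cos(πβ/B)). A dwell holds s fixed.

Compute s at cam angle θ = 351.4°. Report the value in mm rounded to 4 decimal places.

seg 1 [0°–115.8°] dwell: s stays 0.0000
seg 2 [115.8°–145.7°] uniform, h=5: full span → s += 5 → s = 5.0000
seg 3 [145.7°–167.9°] uniform, h=24: full span → s += 24 → s = 29.0000
seg 4 [167.9°–243.7°] cycloidal, h=11: full span → s += 11 → s = 40.0000
seg 5 [243.7°–300.9°] uniform, h=5: full span → s += 5 → s = 45.0000
seg 6 [300.9°–360°] simple-harmonic, h=-28: θ=351.4° here. β=50.5, B=59.1. -28/2·(1 − cos(π·0.8545)) = -26.5624 → s = 18.4376

18.4376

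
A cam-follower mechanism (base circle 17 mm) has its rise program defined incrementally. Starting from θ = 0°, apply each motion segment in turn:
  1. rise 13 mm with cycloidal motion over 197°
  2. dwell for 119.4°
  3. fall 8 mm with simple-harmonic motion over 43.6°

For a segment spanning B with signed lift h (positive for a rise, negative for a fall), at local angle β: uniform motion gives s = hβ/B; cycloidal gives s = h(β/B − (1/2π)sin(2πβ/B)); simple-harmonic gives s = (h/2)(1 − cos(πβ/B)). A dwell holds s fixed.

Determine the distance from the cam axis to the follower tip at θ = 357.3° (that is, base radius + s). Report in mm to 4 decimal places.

seg 1 [0°–197°] cycloidal, h=13: full span → s += 13 → s = 13.0000
seg 2 [197°–316.4°] dwell: s stays 13.0000
seg 3 [316.4°–360°] simple-harmonic, h=-8: θ=357.3° here. β=40.9, B=43.6. -8/2·(1 − cos(π·0.9381)) = -7.9245 → s = 5.0755
radial distance = base radius + s = 17 + 5.0755 = 22.0755

22.0755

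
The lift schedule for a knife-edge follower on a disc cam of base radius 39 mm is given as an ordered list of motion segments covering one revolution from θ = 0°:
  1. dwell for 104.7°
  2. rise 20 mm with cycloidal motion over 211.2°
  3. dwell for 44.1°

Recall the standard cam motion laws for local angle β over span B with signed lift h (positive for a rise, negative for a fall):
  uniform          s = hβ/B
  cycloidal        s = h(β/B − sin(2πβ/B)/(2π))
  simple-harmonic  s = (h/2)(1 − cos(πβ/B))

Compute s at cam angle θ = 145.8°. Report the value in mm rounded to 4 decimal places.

seg 1 [0°–104.7°] dwell: s stays 0.0000
seg 2 [104.7°–315.9°] cycloidal, h=20: θ=145.8° here. β=41.1, B=211.2. 20·(0.1946 − sin(2π·0.1946)/(2π)) = 0.8998 → s = 0.8998

0.8998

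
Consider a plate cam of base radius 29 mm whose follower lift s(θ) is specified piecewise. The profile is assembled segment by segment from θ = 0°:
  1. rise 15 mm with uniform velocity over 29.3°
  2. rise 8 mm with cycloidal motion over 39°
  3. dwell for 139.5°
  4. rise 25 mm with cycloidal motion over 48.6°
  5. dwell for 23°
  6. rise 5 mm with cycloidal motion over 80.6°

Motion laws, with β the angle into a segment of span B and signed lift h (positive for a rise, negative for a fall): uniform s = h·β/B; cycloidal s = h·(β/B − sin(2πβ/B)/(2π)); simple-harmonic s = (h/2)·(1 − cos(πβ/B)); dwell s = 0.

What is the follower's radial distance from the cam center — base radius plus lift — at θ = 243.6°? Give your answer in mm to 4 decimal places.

seg 1 [0°–29.3°] uniform, h=15: full span → s += 15 → s = 15.0000
seg 2 [29.3°–68.3°] cycloidal, h=8: full span → s += 8 → s = 23.0000
seg 3 [68.3°–207.8°] dwell: s stays 23.0000
seg 4 [207.8°–256.4°] cycloidal, h=25: θ=243.6° here. β=35.8, B=48.6. 25·(0.7366 − sin(2π·0.7366)/(2π)) = 22.3805 → s = 45.3805
radial distance = base radius + s = 29 + 45.3805 = 74.3805

74.3805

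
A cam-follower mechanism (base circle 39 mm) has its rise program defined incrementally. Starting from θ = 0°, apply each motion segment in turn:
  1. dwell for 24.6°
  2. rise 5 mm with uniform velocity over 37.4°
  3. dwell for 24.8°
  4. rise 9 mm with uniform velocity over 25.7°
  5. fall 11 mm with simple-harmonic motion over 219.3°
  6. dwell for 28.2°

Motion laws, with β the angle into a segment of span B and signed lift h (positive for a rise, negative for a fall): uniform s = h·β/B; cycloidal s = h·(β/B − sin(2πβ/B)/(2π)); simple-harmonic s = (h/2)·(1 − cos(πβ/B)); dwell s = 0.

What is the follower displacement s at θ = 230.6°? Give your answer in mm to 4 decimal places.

seg 1 [0°–24.6°] dwell: s stays 0.0000
seg 2 [24.6°–62°] uniform, h=5: full span → s += 5 → s = 5.0000
seg 3 [62°–86.8°] dwell: s stays 5.0000
seg 4 [86.8°–112.5°] uniform, h=9: full span → s += 9 → s = 14.0000
seg 5 [112.5°–331.8°] simple-harmonic, h=-11: θ=230.6° here. β=118.1, B=219.3. -11/2·(1 − cos(π·0.5385)) = -6.1642 → s = 7.8358

7.8358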